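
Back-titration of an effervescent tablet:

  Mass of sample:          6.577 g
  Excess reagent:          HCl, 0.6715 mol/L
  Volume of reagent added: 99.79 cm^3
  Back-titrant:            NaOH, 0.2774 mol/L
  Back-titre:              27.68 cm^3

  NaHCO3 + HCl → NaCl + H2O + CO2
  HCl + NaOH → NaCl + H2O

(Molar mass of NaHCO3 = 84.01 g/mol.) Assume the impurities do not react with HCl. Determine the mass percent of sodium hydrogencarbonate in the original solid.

n(HCl) added = 0.09979 × 0.6715 = 0.06701 mol
n(NaOH) used in back-titration = 0.02768 × 0.2774 = 7.678 × 10^-3 mol
n(HCl) left over = 7.678 × 10^-3 mol (1:1 ratio)
n(HCl) consumed by analyte = 0.06701 − 7.678 × 10^-3 = 0.05933 mol
n(NaHCO3) = 0.05933 mol (1:1 ratio)
mass of NaHCO3 = 0.05933 × 84.01 = 4.984 g
% NaHCO3 = 4.984 / 6.577 × 100 = 75.78 %

75.78 %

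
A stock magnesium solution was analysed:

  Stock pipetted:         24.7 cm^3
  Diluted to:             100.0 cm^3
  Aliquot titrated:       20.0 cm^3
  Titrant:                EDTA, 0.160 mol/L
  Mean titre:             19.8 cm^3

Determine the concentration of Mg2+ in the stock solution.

Mg^2+ + EDTA^4- → [Mg(EDTA)]^2-
n(EDTA) = 0.0198 × 0.160 = 3.17 × 10^-3 mol
n(Mg2+) in the aliquot = 3.17 × 10^-3 mol (1:1 ratio)
[Mg2+]_dilute = 3.17 × 10^-3 / 0.0200 = 0.158 mol/L
Dilution factor = 100.0 / 24.7 = 4.049
[Mg2+]_stock = 0.158 × 4.049 = 0.641 mol/L

0.641 mol/L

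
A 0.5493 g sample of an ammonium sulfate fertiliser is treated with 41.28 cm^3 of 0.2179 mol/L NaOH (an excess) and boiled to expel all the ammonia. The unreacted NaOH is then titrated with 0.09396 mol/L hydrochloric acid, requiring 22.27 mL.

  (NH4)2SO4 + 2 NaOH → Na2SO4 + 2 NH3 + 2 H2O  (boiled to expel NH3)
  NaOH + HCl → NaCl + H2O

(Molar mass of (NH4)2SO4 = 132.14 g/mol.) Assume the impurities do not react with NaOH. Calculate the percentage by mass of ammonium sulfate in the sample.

83.02 %

n(NaOH) added = 0.04128 × 0.2179 = 8.995 × 10^-3 mol
n(HCl) used in back-titration = 0.02227 × 0.09396 = 2.092 × 10^-3 mol
n(NaOH) left over = 2.092 × 10^-3 mol (1:1 ratio)
n(NaOH) consumed by analyte = 8.995 × 10^-3 − 2.092 × 10^-3 = 6.902 × 10^-3 mol
From the 1:2 ratio, n((NH4)2SO4) = 1/2 × 6.902 × 10^-3 = 3.451 × 10^-3 mol
mass of (NH4)2SO4 = 3.451 × 10^-3 × 132.14 = 0.4560 g
% (NH4)2SO4 = 0.4560 / 0.5493 × 100 = 83.02 %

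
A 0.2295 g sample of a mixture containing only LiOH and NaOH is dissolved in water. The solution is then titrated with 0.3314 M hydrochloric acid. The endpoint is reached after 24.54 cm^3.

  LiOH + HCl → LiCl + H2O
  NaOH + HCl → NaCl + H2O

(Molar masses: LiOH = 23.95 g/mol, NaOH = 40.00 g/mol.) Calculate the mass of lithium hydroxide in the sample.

0.1430 g

n(HCl) = 0.02454 × 0.3314 = 8.133 × 10^-3 mol
Let x = n(LiOH), y = n(NaOH).
Titrant: 1x + 1y = 8.133 × 10^-3;  mass: 23.95x + 40.00y = 0.2295
Solving, x = 5.969 × 10^-3 mol, y = 2.164 × 10^-3 mol
mass of LiOH = 5.969 × 10^-3 × 23.95 = 0.1430 g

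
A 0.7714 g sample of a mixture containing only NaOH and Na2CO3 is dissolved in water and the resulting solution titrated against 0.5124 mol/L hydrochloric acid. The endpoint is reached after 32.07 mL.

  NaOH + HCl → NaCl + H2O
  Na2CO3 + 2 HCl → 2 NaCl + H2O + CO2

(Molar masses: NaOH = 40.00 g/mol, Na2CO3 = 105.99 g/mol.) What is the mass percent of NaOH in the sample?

n(HCl) = 0.03207 × 0.5124 = 0.01643 mol
Let x = n(NaOH), y = n(Na2CO3).
Titrant: 1x + 2y = 0.01643;  mass: 40.00x + 105.99y = 0.7714
Solving, x = 7.653 × 10^-3 mol, y = 4.390 × 10^-3 mol
mass of NaOH = 7.653 × 10^-3 × 40.00 = 0.3061 g
% NaOH = 0.3061 / 0.7714 × 100 = 39.68 %

39.68 %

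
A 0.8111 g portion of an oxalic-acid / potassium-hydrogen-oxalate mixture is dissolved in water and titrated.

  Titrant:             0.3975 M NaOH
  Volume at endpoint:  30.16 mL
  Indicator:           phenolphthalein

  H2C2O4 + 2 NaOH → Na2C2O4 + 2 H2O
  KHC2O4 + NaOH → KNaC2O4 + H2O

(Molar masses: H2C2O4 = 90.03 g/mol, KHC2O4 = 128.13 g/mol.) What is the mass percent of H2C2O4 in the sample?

48.41 %

n(NaOH) = 0.03016 × 0.3975 = 0.01199 mol
Let x = n(H2C2O4), y = n(KHC2O4).
Titrant: 2x + 1y = 0.01199;  mass: 90.03x + 128.13y = 0.8111
Solving, x = 4.361 × 10^-3 mol, y = 3.266 × 10^-3 mol
mass of H2C2O4 = 4.361 × 10^-3 × 90.03 = 0.3927 g
% H2C2O4 = 0.3927 / 0.8111 × 100 = 48.41 %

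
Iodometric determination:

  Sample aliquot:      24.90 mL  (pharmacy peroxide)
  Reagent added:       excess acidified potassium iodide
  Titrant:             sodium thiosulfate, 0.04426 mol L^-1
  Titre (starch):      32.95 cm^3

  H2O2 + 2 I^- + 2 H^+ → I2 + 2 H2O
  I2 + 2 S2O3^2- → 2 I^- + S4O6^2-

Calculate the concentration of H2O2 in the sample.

n(S2O3^2-) = 0.03295 × 0.04426 = 1.458 × 10^-3 mol
n(I2) = n(S2O3^2-)/2 = 7.292 × 10^-4 mol
n(H2O2) in the aliquot = 7.292 × 10^-4 mol (1:1 ratio)
[H2O2] = 7.292 × 10^-4 / 0.02490 = 0.02928 mol/L

0.02928 mol/L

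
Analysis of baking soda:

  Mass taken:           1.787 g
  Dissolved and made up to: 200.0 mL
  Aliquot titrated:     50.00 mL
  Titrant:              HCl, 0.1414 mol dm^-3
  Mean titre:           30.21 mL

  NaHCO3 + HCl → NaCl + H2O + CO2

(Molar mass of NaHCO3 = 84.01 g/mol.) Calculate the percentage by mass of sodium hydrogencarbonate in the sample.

80.33 %

n(HCl) per titration = 0.03021 × 0.1414 = 4.272 × 10^-3 mol
n(NaHCO3) in each aliquot = 4.272 × 10^-3 mol (1:1 ratio)
n(NaHCO3) in the whole flask = 4.272 × 10^-3 × 200.0/50.00 = 0.01709 mol
mass of NaHCO3 = 0.01709 × 84.01 = 1.435 g
% NaHCO3 = 1.435 / 1.787 × 100 = 80.33 %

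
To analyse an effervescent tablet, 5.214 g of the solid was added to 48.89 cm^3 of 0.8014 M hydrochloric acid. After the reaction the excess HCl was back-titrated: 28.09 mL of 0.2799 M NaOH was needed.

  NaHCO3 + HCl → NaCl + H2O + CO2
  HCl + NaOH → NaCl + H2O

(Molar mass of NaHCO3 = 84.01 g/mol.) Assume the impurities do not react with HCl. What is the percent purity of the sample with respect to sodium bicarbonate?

n(HCl) added = 0.04889 × 0.8014 = 0.03918 mol
n(NaOH) used in back-titration = 0.02809 × 0.2799 = 7.862 × 10^-3 mol
n(HCl) left over = 7.862 × 10^-3 mol (1:1 ratio)
n(HCl) consumed by analyte = 0.03918 − 7.862 × 10^-3 = 0.03132 mol
n(NaHCO3) = 0.03132 mol (1:1 ratio)
mass of NaHCO3 = 0.03132 × 84.01 = 2.631 g
% NaHCO3 = 2.631 / 5.214 × 100 = 50.46 %

50.46 %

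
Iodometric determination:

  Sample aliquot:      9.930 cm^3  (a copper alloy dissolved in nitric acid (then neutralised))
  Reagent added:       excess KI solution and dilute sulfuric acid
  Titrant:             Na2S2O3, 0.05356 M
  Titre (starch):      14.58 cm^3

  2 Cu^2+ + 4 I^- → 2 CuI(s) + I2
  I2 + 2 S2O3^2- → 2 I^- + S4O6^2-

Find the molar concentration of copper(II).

0.07864 M

n(S2O3^2-) = 0.01458 × 0.05356 = 7.809 × 10^-4 mol
n(I2) = n(S2O3^2-)/2 = 3.905 × 10^-4 mol
From the 2:1 ratio, n(Cu2+) in the aliquot = 2/1 × 3.905 × 10^-4 = 7.809 × 10^-4 mol
[Cu2+] = 7.809 × 10^-4 / 0.009930 = 0.07864 mol/L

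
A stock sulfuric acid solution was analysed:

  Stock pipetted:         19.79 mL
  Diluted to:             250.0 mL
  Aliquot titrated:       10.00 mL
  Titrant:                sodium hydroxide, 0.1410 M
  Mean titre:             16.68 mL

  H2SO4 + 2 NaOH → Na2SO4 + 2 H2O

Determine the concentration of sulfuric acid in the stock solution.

1.486 M

n(NaOH) = 0.01668 × 0.1410 = 2.352 × 10^-3 mol
From the 1:2 ratio, n(H2SO4) in the aliquot = 1/2 × 2.352 × 10^-3 = 1.176 × 10^-3 mol
[H2SO4]_dilute = 1.176 × 10^-3 / 0.01000 = 0.1176 mol/L
Dilution factor = 250.0 / 19.79 = 12.63
[H2SO4]_stock = 0.1176 × 12.63 = 1.486 mol/L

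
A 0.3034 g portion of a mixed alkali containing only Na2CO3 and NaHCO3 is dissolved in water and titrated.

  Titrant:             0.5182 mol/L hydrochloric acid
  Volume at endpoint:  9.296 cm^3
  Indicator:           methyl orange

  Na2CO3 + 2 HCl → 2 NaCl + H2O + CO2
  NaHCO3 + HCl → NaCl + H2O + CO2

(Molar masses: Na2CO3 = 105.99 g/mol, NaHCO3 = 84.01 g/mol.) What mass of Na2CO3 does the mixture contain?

0.1731 g

n(HCl) = 0.009296 × 0.5182 = 4.817 × 10^-3 mol
Let x = n(Na2CO3), y = n(NaHCO3).
Titrant: 2x + 1y = 4.817 × 10^-3;  mass: 105.99x + 84.01y = 0.3034
Solving, x = 1.633 × 10^-3 mol, y = 1.551 × 10^-3 mol
mass of Na2CO3 = 1.633 × 10^-3 × 105.99 = 0.1731 g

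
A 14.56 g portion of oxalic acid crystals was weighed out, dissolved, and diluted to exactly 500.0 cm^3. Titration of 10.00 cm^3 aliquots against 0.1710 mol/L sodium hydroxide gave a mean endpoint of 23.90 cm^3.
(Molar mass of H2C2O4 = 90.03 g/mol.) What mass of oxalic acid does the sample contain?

H2C2O4 + 2 NaOH → Na2C2O4 + 2 H2O
n(NaOH) per titration = 0.02390 × 0.1710 = 4.087 × 10^-3 mol
From the 1:2 ratio, n(H2C2O4) in each aliquot = 1/2 × 4.087 × 10^-3 = 2.043 × 10^-3 mol
n(H2C2O4) in the whole flask = 2.043 × 10^-3 × 500.0/10.00 = 0.1022 mol
mass of H2C2O4 = 0.1022 × 90.03 = 9.199 g

9.199 g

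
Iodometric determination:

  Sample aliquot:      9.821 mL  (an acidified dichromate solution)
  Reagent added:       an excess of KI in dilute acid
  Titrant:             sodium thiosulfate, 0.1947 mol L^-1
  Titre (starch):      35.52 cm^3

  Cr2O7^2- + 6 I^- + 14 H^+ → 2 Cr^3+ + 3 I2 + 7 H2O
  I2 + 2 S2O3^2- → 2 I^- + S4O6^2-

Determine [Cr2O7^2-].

n(S2O3^2-) = 0.03552 × 0.1947 = 6.916 × 10^-3 mol
n(I2) = n(S2O3^2-)/2 = 3.458 × 10^-3 mol
From the 1:3 ratio, n(Cr2O7^2-) in the aliquot = 1/3 × 3.458 × 10^-3 = 1.153 × 10^-3 mol
[Cr2O7^2-] = 1.153 × 10^-3 / 0.009821 = 0.1174 mol/L

0.1174 mol/L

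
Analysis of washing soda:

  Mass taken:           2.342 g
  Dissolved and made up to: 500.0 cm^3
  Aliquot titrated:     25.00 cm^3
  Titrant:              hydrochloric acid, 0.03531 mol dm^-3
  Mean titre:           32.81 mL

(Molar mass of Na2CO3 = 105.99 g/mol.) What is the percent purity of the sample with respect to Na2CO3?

Na2CO3 + 2 HCl → 2 NaCl + H2O + CO2
n(HCl) per titration = 0.03281 × 0.03531 = 1.159 × 10^-3 mol
From the 1:2 ratio, n(Na2CO3) in each aliquot = 1/2 × 1.159 × 10^-3 = 5.793 × 10^-4 mol
n(Na2CO3) in the whole flask = 5.793 × 10^-4 × 500.0/25.00 = 0.01159 mol
mass of Na2CO3 = 0.01159 × 105.99 = 1.228 g
% Na2CO3 = 1.228 / 2.342 × 100 = 52.43 %

52.43 %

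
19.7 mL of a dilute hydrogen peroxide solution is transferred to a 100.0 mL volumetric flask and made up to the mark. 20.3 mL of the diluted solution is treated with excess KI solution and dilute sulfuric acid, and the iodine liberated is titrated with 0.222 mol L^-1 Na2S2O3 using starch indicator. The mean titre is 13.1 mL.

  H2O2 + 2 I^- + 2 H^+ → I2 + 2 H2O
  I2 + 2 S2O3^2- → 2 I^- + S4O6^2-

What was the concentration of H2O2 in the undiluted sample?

0.364 mol/L

n(S2O3^2-) = 0.0131 × 0.222 = 2.91 × 10^-3 mol
n(I2) = n(S2O3^2-)/2 = 1.45 × 10^-3 mol
n(H2O2) in the aliquot = 1.45 × 10^-3 mol (1:1 ratio)
[H2O2]_dilute = 1.45 × 10^-3 / 0.0203 = 0.0716 mol/L
[H2O2]_original = 0.0716 × 100.0/19.7 = 0.364 mol/L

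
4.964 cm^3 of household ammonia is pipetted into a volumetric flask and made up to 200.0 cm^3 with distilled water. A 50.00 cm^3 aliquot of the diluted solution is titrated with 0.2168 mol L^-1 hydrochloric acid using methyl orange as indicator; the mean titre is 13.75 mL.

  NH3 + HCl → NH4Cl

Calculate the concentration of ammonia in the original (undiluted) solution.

n(HCl) = 0.01375 × 0.2168 = 2.981 × 10^-3 mol
n(NH3) in the aliquot = 2.981 × 10^-3 mol (1:1 ratio)
[NH3]_dilute = 2.981 × 10^-3 / 0.05000 = 0.05962 mol/L
Dilution factor = 200.0 / 4.964 = 40.29
[NH3]_stock = 0.05962 × 40.29 = 2.402 mol/L

2.402 mol/L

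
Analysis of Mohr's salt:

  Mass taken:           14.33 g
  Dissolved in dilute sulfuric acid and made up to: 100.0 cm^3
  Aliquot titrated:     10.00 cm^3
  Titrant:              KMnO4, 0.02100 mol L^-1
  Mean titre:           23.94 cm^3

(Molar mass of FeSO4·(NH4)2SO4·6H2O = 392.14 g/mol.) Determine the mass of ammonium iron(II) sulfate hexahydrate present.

9.857 g

MnO4^- + 5 Fe^2+ + 8 H^+ → Mn^2+ + 5 Fe^3+ + 4 H2O
n(KMnO4) per titration = 0.02394 × 0.02100 = 5.027 × 10^-4 mol
From the 5:1 ratio, n(FeSO4·(NH4)2SO4·6H2O) in each aliquot = 5/1 × 5.027 × 10^-4 = 2.514 × 10^-3 mol
n(FeSO4·(NH4)2SO4·6H2O) in the whole flask = 2.514 × 10^-3 × 100.0/10.00 = 0.02514 mol
mass of FeSO4·(NH4)2SO4·6H2O = 0.02514 × 392.14 = 9.857 g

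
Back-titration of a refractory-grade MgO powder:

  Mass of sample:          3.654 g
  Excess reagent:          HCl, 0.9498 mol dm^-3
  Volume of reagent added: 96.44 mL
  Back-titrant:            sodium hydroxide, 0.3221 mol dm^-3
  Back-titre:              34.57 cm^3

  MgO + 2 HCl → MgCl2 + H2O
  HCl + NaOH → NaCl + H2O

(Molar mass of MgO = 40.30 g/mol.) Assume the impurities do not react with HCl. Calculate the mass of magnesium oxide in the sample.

1.621 g

n(HCl) added = 0.09644 × 0.9498 = 0.09160 mol
n(NaOH) used in back-titration = 0.03457 × 0.3221 = 0.01113 mol
n(HCl) left over = 0.01113 mol (1:1 ratio)
n(HCl) consumed by analyte = 0.09160 − 0.01113 = 0.08046 mol
From the 1:2 ratio, n(MgO) = 1/2 × 0.08046 = 0.04023 mol
mass of MgO = 0.04023 × 40.30 = 1.621 g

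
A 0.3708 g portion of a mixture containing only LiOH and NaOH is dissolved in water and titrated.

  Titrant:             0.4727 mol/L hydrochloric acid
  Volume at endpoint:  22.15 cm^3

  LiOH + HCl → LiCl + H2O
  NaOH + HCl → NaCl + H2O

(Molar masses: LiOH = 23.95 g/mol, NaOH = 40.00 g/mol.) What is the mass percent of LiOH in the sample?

n(HCl) = 0.02215 × 0.4727 = 0.01047 mol
Let x = n(LiOH), y = n(NaOH).
Titrant: 1x + 1y = 0.01047;  mass: 23.95x + 40.00y = 0.3708
Solving, x = 2.991 × 10^-3 mol, y = 7.479 × 10^-3 mol
mass of LiOH = 2.991 × 10^-3 × 23.95 = 0.07164 g
% LiOH = 0.07164 / 0.3708 × 100 = 19.32 %

19.32 %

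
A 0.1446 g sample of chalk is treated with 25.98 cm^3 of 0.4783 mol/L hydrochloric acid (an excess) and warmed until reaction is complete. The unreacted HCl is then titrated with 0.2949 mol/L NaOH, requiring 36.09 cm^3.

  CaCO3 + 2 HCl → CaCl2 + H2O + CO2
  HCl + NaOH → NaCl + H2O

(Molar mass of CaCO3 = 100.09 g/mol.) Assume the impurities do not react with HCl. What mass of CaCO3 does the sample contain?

n(HCl) added = 0.02598 × 0.4783 = 0.01243 mol
n(NaOH) used in back-titration = 0.03609 × 0.2949 = 0.01064 mol
n(HCl) left over = 0.01064 mol (1:1 ratio)
n(HCl) consumed by analyte = 0.01243 − 0.01064 = 1.783 × 10^-3 mol
From the 1:2 ratio, n(CaCO3) = 1/2 × 1.783 × 10^-3 = 8.916 × 10^-4 mol
mass of CaCO3 = 8.916 × 10^-4 × 100.09 = 0.08924 g

0.08924 g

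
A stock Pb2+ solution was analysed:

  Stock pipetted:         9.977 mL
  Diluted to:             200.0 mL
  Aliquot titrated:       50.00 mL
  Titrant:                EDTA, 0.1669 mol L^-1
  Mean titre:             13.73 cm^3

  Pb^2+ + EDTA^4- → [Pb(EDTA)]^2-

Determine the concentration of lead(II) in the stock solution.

n(EDTA) = 0.01373 × 0.1669 = 2.292 × 10^-3 mol
n(Pb2+) in the aliquot = 2.292 × 10^-3 mol (1:1 ratio)
[Pb2+]_dilute = 2.292 × 10^-3 / 0.05000 = 0.04583 mol/L
Dilution factor = 200.0 / 9.977 = 20.05
[Pb2+]_stock = 0.04583 × 20.05 = 0.9187 mol/L

0.9187 mol/L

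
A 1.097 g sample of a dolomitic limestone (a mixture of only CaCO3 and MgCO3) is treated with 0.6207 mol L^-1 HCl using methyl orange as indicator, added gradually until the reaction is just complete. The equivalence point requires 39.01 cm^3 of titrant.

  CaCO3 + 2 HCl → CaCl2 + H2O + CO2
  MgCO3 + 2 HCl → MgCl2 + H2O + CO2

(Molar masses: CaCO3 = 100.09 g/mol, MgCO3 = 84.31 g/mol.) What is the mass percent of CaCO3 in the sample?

44.10 %

n(HCl) = 0.03901 × 0.6207 = 0.02421 mol
Let x = n(CaCO3), y = n(MgCO3).
Titrant: 2x + 2y = 0.02421;  mass: 100.09x + 84.31y = 1.097
Solving, x = 4.834 × 10^-3 mol, y = 7.273 × 10^-3 mol
mass of CaCO3 = 4.834 × 10^-3 × 100.09 = 0.4838 g
% CaCO3 = 0.4838 / 1.097 × 100 = 44.10 %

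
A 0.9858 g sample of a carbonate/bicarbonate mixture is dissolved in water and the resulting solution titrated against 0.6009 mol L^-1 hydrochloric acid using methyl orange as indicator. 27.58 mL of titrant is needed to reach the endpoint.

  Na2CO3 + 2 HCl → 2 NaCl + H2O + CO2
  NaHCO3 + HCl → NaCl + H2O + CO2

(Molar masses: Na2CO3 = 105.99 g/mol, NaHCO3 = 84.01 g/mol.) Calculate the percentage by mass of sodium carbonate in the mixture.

70.46 %

n(HCl) = 0.02758 × 0.6009 = 0.01657 mol
Let x = n(Na2CO3), y = n(NaHCO3).
Titrant: 2x + 1y = 0.01657;  mass: 105.99x + 84.01y = 0.9858
Solving, x = 6.553 × 10^-3 mol, y = 3.467 × 10^-3 mol
mass of Na2CO3 = 6.553 × 10^-3 × 105.99 = 0.6946 g
% Na2CO3 = 0.6946 / 0.9858 × 100 = 70.46 %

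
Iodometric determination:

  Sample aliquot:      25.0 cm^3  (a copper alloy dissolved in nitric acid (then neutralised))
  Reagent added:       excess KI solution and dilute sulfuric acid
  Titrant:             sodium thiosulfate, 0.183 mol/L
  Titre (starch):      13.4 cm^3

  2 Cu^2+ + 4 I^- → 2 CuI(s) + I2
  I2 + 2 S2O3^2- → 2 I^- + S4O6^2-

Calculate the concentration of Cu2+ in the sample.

n(S2O3^2-) = 0.0134 × 0.183 = 2.45 × 10^-3 mol
n(I2) = n(S2O3^2-)/2 = 1.23 × 10^-3 mol
From the 2:1 ratio, n(Cu2+) in the aliquot = 2/1 × 1.23 × 10^-3 = 2.45 × 10^-3 mol
[Cu2+] = 2.45 × 10^-3 / 0.0250 = 0.0981 mol/L

0.0981 mol/L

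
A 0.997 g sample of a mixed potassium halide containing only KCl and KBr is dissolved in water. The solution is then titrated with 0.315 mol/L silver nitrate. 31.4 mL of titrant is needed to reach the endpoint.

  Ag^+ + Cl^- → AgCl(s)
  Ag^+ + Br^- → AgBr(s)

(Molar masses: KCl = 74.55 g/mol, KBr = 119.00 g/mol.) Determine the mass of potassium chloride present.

n(AgNO3) = 0.0314 × 0.315 = 9.89 × 10^-3 mol
Let x = n(KCl), y = n(KBr).
Titrant: 1x + 1y = 9.89 × 10^-3;  mass: 74.55x + 119.00y = 0.997
Solving, x = 4.05 × 10^-3 mol, y = 5.84 × 10^-3 mol
mass of KCl = 4.05 × 10^-3 × 74.55 = 0.302 g

0.302 g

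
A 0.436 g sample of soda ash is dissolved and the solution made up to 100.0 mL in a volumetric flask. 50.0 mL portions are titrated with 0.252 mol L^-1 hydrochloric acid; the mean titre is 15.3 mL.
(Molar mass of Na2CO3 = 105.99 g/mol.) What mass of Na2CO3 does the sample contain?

0.409 g

Na2CO3 + 2 HCl → 2 NaCl + H2O + CO2
n(HCl) per titration = 0.0153 × 0.252 = 3.86 × 10^-3 mol
From the 1:2 ratio, n(Na2CO3) in each aliquot = 1/2 × 3.86 × 10^-3 = 1.93 × 10^-3 mol
n(Na2CO3) in the whole flask = 1.93 × 10^-3 × 100.0/50.0 = 3.86 × 10^-3 mol
mass of Na2CO3 = 3.86 × 10^-3 × 105.99 = 0.409 g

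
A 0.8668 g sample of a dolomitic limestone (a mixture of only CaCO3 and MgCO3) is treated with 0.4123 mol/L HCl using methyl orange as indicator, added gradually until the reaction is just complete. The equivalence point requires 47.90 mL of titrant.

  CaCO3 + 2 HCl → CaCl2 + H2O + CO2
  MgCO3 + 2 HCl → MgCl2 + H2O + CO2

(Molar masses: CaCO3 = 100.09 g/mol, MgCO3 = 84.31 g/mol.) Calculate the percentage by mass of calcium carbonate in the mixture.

n(HCl) = 0.04790 × 0.4123 = 0.01975 mol
Let x = n(CaCO3), y = n(MgCO3).
Titrant: 2x + 2y = 0.01975;  mass: 100.09x + 84.31y = 0.8668
Solving, x = 2.172 × 10^-3 mol, y = 7.703 × 10^-3 mol
mass of CaCO3 = 2.172 × 10^-3 × 100.09 = 0.2174 g
% CaCO3 = 0.2174 / 0.8668 × 100 = 25.08 %

25.08 %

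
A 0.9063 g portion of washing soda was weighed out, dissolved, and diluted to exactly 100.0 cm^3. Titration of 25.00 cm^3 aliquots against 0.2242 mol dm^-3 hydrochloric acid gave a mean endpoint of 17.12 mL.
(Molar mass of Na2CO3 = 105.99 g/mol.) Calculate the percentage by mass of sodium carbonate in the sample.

89.78 %

Na2CO3 + 2 HCl → 2 NaCl + H2O + CO2
n(HCl) per titration = 0.01712 × 0.2242 = 3.838 × 10^-3 mol
From the 1:2 ratio, n(Na2CO3) in each aliquot = 1/2 × 3.838 × 10^-3 = 1.919 × 10^-3 mol
n(Na2CO3) in the whole flask = 1.919 × 10^-3 × 100.0/25.00 = 7.677 × 10^-3 mol
mass of Na2CO3 = 7.677 × 10^-3 × 105.99 = 0.8136 g
% Na2CO3 = 0.8136 / 0.9063 × 100 = 89.78 %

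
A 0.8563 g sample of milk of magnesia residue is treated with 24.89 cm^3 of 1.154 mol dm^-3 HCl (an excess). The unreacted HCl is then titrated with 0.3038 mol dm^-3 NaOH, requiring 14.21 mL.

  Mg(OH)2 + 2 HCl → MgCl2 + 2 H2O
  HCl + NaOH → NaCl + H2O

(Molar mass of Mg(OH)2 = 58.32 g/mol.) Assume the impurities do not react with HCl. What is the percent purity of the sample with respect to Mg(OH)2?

n(HCl) added = 0.02489 × 1.154 = 0.02872 mol
n(NaOH) used in back-titration = 0.01421 × 0.3038 = 4.317 × 10^-3 mol
n(HCl) left over = 4.317 × 10^-3 mol (1:1 ratio)
n(HCl) consumed by analyte = 0.02872 − 4.317 × 10^-3 = 0.02441 mol
From the 1:2 ratio, n(Mg(OH)2) = 1/2 × 0.02441 = 0.01220 mol
mass of Mg(OH)2 = 0.01220 × 58.32 = 0.7117 g
% Mg(OH)2 = 0.7117 / 0.8563 × 100 = 83.11 %

83.11 %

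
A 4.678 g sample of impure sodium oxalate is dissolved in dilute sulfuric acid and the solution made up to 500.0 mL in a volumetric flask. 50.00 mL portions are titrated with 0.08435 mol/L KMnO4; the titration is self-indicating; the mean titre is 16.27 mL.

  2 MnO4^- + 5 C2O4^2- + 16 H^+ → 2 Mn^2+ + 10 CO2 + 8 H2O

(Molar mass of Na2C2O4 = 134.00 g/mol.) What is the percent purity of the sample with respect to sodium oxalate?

n(KMnO4) per titration = 0.01627 × 0.08435 = 1.372 × 10^-3 mol
From the 5:2 ratio, n(Na2C2O4) in each aliquot = 5/2 × 1.372 × 10^-3 = 3.431 × 10^-3 mol
n(Na2C2O4) in the whole flask = 3.431 × 10^-3 × 500.0/50.00 = 0.03431 mol
mass of Na2C2O4 = 0.03431 × 134.00 = 4.597 g
% Na2C2O4 = 4.597 / 4.678 × 100 = 98.28 %

98.28 %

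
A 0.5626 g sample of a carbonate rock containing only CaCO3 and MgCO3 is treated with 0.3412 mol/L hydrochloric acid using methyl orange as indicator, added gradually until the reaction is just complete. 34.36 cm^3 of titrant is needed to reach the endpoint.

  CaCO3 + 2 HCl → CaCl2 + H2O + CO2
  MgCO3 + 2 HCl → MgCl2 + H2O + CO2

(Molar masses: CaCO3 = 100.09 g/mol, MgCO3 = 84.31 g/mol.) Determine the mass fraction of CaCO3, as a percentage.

n(HCl) = 0.03436 × 0.3412 = 0.01172 mol
Let x = n(CaCO3), y = n(MgCO3).
Titrant: 2x + 2y = 0.01172;  mass: 100.09x + 84.31y = 0.5626
Solving, x = 4.334 × 10^-3 mol, y = 1.528 × 10^-3 mol
mass of CaCO3 = 4.334 × 10^-3 × 100.09 = 0.4338 g
% CaCO3 = 0.4338 / 0.5626 × 100 = 77.10 %

77.10 %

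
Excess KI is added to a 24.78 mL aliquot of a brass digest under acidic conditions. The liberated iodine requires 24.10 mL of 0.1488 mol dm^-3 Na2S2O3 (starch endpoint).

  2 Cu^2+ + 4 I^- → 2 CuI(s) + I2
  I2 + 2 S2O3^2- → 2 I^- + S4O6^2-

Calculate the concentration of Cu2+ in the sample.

0.1447 mol/L

n(S2O3^2-) = 0.02410 × 0.1488 = 3.586 × 10^-3 mol
n(I2) = n(S2O3^2-)/2 = 1.793 × 10^-3 mol
From the 2:1 ratio, n(Cu2+) in the aliquot = 2/1 × 1.793 × 10^-3 = 3.586 × 10^-3 mol
[Cu2+] = 3.586 × 10^-3 / 0.02478 = 0.1447 mol/L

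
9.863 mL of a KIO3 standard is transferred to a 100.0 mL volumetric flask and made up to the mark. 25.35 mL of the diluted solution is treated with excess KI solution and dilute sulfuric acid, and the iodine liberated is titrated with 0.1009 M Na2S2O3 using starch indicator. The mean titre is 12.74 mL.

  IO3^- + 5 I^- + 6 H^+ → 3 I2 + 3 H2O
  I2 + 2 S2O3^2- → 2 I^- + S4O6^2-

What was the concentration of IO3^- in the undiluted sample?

n(S2O3^2-) = 0.01274 × 0.1009 = 1.285 × 10^-3 mol
n(I2) = n(S2O3^2-)/2 = 6.427 × 10^-4 mol
From the 1:3 ratio, n(IO3^-) in the aliquot = 1/3 × 6.427 × 10^-4 = 2.142 × 10^-4 mol
[IO3^-]_dilute = 2.142 × 10^-4 / 0.02535 = 0.008451 mol/L
[IO3^-]_original = 0.008451 × 100.0/9.863 = 0.08569 mol/L

0.08569 M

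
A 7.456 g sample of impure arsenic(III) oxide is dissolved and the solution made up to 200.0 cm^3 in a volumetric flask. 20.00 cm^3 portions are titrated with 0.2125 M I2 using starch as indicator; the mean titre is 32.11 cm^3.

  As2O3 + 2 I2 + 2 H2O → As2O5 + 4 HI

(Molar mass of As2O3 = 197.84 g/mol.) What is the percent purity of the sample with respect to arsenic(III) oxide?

n(I2) per titration = 0.03211 × 0.2125 = 6.823 × 10^-3 mol
From the 1:2 ratio, n(As2O3) in each aliquot = 1/2 × 6.823 × 10^-3 = 3.412 × 10^-3 mol
n(As2O3) in the whole flask = 3.412 × 10^-3 × 200.0/20.00 = 0.03412 mol
mass of As2O3 = 0.03412 × 197.84 = 6.750 g
% As2O3 = 6.750 / 7.456 × 100 = 90.53 %

90.53 %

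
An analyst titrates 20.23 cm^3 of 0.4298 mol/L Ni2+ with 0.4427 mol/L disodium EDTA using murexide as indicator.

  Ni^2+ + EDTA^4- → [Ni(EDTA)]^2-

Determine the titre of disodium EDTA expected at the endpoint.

n(Ni2+) = 0.02023 L × 0.4298 mol/L = 8.695 × 10^-3 mol
n(EDTA) = 8.695 × 10^-3 mol (1:1 stoichiometry)
V(EDTA) = 8.695 × 10^-3 mol / 0.4427 mol/L = 0.01964 L = 19.64 mL

19.64 mL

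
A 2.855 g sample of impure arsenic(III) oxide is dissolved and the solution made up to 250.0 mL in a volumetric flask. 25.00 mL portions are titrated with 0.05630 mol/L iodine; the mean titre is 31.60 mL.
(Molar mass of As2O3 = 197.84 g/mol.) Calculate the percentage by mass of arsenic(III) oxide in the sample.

As2O3 + 2 I2 + 2 H2O → As2O5 + 4 HI
n(I2) per titration = 0.03160 × 0.05630 = 1.779 × 10^-3 mol
From the 1:2 ratio, n(As2O3) in each aliquot = 1/2 × 1.779 × 10^-3 = 8.895 × 10^-4 mol
n(As2O3) in the whole flask = 8.895 × 10^-4 × 250.0/25.00 = 8.895 × 10^-3 mol
mass of As2O3 = 8.895 × 10^-3 × 197.84 = 1.760 g
% As2O3 = 1.760 / 2.855 × 100 = 61.64 %

61.64 %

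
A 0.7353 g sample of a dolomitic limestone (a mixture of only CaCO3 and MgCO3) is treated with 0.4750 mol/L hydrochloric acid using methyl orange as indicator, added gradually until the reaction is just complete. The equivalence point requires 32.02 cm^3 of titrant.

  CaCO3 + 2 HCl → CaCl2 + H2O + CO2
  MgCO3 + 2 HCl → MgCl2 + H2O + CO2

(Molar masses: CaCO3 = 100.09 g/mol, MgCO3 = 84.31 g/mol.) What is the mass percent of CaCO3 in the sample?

n(HCl) = 0.03202 × 0.4750 = 0.01521 mol
Let x = n(CaCO3), y = n(MgCO3).
Titrant: 2x + 2y = 0.01521;  mass: 100.09x + 84.31y = 0.7353
Solving, x = 5.966 × 10^-3 mol, y = 1.639 × 10^-3 mol
mass of CaCO3 = 5.966 × 10^-3 × 100.09 = 0.5971 g
% CaCO3 = 0.5971 / 0.7353 × 100 = 81.21 %

81.21 %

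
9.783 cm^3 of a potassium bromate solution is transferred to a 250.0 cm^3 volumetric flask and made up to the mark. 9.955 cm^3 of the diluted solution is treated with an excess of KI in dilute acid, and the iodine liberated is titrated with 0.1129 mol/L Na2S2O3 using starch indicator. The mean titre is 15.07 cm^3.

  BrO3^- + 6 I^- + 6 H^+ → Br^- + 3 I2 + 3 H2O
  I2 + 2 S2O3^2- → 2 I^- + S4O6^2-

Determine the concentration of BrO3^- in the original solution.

0.7279 mol/L

n(S2O3^2-) = 0.01507 × 0.1129 = 1.701 × 10^-3 mol
n(I2) = n(S2O3^2-)/2 = 8.507 × 10^-4 mol
From the 1:3 ratio, n(BrO3^-) in the aliquot = 1/3 × 8.507 × 10^-4 = 2.836 × 10^-4 mol
[BrO3^-]_dilute = 2.836 × 10^-4 / 0.009955 = 0.02848 mol/L
[BrO3^-]_original = 0.02848 × 250.0/9.783 = 0.7279 mol/L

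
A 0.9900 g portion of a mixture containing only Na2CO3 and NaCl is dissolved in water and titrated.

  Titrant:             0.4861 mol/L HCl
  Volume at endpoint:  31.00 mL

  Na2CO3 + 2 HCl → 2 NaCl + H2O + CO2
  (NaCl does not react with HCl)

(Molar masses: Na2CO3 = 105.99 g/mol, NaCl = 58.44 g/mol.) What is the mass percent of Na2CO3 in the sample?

80.67 %

n(HCl) = 0.03100 × 0.4861 = 0.01507 mol
Let x = n(Na2CO3), y = n(NaCl).
Titrant: 2x = 0.01507;  mass: 105.99x + 58.44y = 0.9900
Solving, x = 7.535 × 10^-3 mol, y = 3.275 × 10^-3 mol
mass of Na2CO3 = 7.535 × 10^-3 × 105.99 = 0.7986 g
% Na2CO3 = 0.7986 / 0.9900 × 100 = 80.67 %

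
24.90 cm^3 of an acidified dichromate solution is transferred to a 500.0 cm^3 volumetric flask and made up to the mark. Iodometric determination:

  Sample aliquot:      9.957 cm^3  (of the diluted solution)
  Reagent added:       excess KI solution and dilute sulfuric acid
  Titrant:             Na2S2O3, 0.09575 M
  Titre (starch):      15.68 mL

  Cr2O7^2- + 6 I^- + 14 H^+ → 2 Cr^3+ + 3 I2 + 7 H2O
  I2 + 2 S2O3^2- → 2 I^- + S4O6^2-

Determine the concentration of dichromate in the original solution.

0.5046 M

n(S2O3^2-) = 0.01568 × 0.09575 = 1.501 × 10^-3 mol
n(I2) = n(S2O3^2-)/2 = 7.507 × 10^-4 mol
From the 1:3 ratio, n(Cr2O7^2-) in the aliquot = 1/3 × 7.507 × 10^-4 = 2.502 × 10^-4 mol
[Cr2O7^2-]_dilute = 2.502 × 10^-4 / 0.009957 = 0.02513 mol/L
[Cr2O7^2-]_original = 0.02513 × 500.0/24.90 = 0.5046 mol/L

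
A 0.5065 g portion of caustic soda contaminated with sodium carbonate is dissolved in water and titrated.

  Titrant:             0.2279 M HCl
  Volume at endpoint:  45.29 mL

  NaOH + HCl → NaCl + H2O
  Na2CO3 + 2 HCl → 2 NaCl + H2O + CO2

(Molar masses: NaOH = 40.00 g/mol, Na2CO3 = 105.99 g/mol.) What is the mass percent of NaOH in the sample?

n(HCl) = 0.04529 × 0.2279 = 0.01032 mol
Let x = n(NaOH), y = n(Na2CO3).
Titrant: 1x + 2y = 0.01032;  mass: 40.00x + 105.99y = 0.5065
Solving, x = 3.116 × 10^-3 mol, y = 3.603 × 10^-3 mol
mass of NaOH = 3.116 × 10^-3 × 40.00 = 0.1246 g
% NaOH = 0.1246 / 0.5065 × 100 = 24.61 %

24.61 %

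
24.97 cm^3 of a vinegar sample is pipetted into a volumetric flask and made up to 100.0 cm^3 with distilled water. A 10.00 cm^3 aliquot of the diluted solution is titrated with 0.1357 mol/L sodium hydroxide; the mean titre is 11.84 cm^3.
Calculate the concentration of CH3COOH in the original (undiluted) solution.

0.6434 mol/L

CH3COOH + NaOH → CH3COONa + H2O
n(NaOH) = 0.01184 × 0.1357 = 1.607 × 10^-3 mol
n(CH3COOH) in the aliquot = 1.607 × 10^-3 mol (1:1 ratio)
[CH3COOH]_dilute = 1.607 × 10^-3 / 0.01000 = 0.1607 mol/L
Dilution factor = 100.0 / 24.97 = 4.005
[CH3COOH]_stock = 0.1607 × 4.005 = 0.6434 mol/L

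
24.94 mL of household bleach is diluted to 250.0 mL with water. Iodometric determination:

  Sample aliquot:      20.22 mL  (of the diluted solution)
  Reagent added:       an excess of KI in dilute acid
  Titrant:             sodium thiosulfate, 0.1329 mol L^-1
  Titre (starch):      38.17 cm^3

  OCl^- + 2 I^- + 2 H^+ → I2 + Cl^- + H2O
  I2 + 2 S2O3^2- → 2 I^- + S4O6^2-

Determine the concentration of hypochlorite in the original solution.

n(S2O3^2-) = 0.03817 × 0.1329 = 5.073 × 10^-3 mol
n(I2) = n(S2O3^2-)/2 = 2.536 × 10^-3 mol
n(OCl^-) in the aliquot = 2.536 × 10^-3 mol (1:1 ratio)
[OCl^-]_dilute = 2.536 × 10^-3 / 0.02022 = 0.1254 mol/L
[OCl^-]_original = 0.1254 × 250.0/24.94 = 1.257 mol/L

1.257 mol/L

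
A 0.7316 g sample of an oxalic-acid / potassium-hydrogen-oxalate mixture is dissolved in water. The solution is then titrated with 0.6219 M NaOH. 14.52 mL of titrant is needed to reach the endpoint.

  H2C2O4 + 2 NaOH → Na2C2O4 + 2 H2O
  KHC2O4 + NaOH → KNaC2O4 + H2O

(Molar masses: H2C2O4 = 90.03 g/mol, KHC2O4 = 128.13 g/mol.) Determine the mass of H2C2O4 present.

0.2304 g

n(NaOH) = 0.01452 × 0.6219 = 9.030 × 10^-3 mol
Let x = n(H2C2O4), y = n(KHC2O4).
Titrant: 2x + 1y = 9.030 × 10^-3;  mass: 90.03x + 128.13y = 0.7316
Solving, x = 2.559 × 10^-3 mol, y = 3.912 × 10^-3 mol
mass of H2C2O4 = 2.559 × 10^-3 × 90.03 = 0.2304 g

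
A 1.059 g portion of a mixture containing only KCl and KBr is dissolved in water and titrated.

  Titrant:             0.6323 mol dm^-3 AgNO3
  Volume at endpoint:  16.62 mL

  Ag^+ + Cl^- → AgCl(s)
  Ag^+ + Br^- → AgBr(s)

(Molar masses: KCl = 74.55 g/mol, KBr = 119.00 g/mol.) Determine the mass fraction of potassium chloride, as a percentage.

30.34 %

n(AgNO3) = 0.01662 × 0.6323 = 0.01051 mol
Let x = n(KCl), y = n(KBr).
Titrant: 1x + 1y = 0.01051;  mass: 74.55x + 119.00y = 1.059
Solving, x = 4.309 × 10^-3 mol, y = 6.199 × 10^-3 mol
mass of KCl = 4.309 × 10^-3 × 74.55 = 0.3213 g
% KCl = 0.3213 / 1.059 × 100 = 30.34 %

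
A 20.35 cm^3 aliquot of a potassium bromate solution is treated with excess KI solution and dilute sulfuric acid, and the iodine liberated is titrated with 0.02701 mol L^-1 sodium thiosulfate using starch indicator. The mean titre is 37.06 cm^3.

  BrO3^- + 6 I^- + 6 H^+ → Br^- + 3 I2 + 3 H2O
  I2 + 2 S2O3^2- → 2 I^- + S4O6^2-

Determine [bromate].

0.008198 mol/L

n(S2O3^2-) = 0.03706 × 0.02701 = 1.001 × 10^-3 mol
n(I2) = n(S2O3^2-)/2 = 5.005 × 10^-4 mol
From the 1:3 ratio, n(BrO3^-) in the aliquot = 1/3 × 5.005 × 10^-4 = 1.668 × 10^-4 mol
[BrO3^-] = 1.668 × 10^-4 / 0.02035 = 0.008198 mol/L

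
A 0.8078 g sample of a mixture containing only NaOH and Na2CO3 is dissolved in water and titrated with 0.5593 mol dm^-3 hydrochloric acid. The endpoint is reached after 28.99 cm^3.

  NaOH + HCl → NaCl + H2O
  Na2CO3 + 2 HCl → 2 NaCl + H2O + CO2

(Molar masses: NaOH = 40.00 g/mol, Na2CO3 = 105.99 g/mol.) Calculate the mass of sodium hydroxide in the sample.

n(HCl) = 0.02899 × 0.5593 = 0.01621 mol
Let x = n(NaOH), y = n(Na2CO3).
Titrant: 1x + 2y = 0.01621;  mass: 40.00x + 105.99y = 0.8078
Solving, x = 3.960 × 10^-3 mol, y = 6.127 × 10^-3 mol
mass of NaOH = 3.960 × 10^-3 × 40.00 = 0.1584 g

0.1584 g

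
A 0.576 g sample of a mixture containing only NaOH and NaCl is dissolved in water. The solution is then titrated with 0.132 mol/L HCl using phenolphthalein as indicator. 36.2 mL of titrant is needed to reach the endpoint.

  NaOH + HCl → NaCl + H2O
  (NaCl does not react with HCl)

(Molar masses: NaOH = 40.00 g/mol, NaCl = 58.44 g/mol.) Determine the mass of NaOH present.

n(HCl) = 0.0362 × 0.132 = 4.78 × 10^-3 mol
Let x = n(NaOH), y = n(NaCl).
Titrant: 1x = 4.78 × 10^-3;  mass: 40.00x + 58.44y = 0.576
Solving, x = 4.78 × 10^-3 mol, y = 6.59 × 10^-3 mol
mass of NaOH = 4.78 × 10^-3 × 40.00 = 0.191 g

0.191 g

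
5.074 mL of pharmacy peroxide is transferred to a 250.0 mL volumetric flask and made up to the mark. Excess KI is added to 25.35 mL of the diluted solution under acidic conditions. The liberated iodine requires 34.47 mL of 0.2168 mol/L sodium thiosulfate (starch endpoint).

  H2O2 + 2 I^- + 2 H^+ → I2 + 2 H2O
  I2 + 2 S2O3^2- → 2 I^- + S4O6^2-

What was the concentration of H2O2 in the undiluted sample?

n(S2O3^2-) = 0.03447 × 0.2168 = 7.473 × 10^-3 mol
n(I2) = n(S2O3^2-)/2 = 3.737 × 10^-3 mol
n(H2O2) in the aliquot = 3.737 × 10^-3 mol (1:1 ratio)
[H2O2]_dilute = 3.737 × 10^-3 / 0.02535 = 0.1474 mol/L
[H2O2]_original = 0.1474 × 250.0/5.074 = 7.262 mol/L

7.262 mol/L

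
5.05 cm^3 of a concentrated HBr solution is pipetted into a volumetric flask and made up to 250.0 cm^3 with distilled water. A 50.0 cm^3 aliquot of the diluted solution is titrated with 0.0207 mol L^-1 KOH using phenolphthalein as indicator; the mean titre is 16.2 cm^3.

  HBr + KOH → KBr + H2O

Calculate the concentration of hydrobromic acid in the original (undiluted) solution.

0.332 mol/L

n(KOH) = 0.0162 × 0.0207 = 3.35 × 10^-4 mol
n(HBr) in the aliquot = 3.35 × 10^-4 mol (1:1 ratio)
[HBr]_dilute = 3.35 × 10^-4 / 0.0500 = 0.00671 mol/L
Dilution factor = 250.0 / 5.05 = 49.50
[HBr]_stock = 0.00671 × 49.50 = 0.332 mol/L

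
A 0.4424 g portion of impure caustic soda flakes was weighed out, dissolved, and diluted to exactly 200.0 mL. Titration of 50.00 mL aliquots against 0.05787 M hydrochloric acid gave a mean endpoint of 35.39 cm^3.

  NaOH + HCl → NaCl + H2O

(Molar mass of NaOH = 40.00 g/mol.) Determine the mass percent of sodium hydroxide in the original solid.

74.07 %

n(HCl) per titration = 0.03539 × 0.05787 = 2.048 × 10^-3 mol
n(NaOH) in each aliquot = 2.048 × 10^-3 mol (1:1 ratio)
n(NaOH) in the whole flask = 2.048 × 10^-3 × 200.0/50.00 = 8.192 × 10^-3 mol
mass of NaOH = 8.192 × 10^-3 × 40.00 = 0.3277 g
% NaOH = 0.3277 / 0.4424 × 100 = 74.07 %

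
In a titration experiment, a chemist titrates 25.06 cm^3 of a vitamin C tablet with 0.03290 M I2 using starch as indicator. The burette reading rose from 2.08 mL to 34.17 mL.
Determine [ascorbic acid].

C6H8O6 + I2 → C6H6O6 + 2 HI
n(I2) = 0.03209 L × 0.03290 mol/L = 1.056 × 10^-3 mol
n(C6H8O6) = 1.056 × 10^-3 mol (1:1 mole ratio)
[C6H8O6] = 1.056 × 10^-3 mol / 0.02506 L = 0.04213 mol/L

0.04213 M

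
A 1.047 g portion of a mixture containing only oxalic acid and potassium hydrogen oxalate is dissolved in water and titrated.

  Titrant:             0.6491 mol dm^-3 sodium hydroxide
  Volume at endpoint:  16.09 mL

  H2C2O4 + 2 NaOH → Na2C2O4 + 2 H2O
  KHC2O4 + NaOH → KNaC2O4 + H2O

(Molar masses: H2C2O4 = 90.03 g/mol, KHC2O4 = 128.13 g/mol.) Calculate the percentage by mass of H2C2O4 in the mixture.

15.06 %

n(NaOH) = 0.01609 × 0.6491 = 0.01044 mol
Let x = n(H2C2O4), y = n(KHC2O4).
Titrant: 2x + 1y = 0.01044;  mass: 90.03x + 128.13y = 1.047
Solving, x = 1.752 × 10^-3 mol, y = 6.941 × 10^-3 mol
mass of H2C2O4 = 1.752 × 10^-3 × 90.03 = 0.1577 g
% H2C2O4 = 0.1577 / 1.047 × 100 = 15.06 %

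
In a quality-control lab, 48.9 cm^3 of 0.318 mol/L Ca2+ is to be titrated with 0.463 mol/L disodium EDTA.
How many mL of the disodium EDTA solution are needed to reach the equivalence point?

33.6 mL

Ca^2+ + EDTA^4- → [Ca(EDTA)]^2-
n(Ca2+) = 0.0489 L × 0.318 mol/L = 0.0156 mol
n(EDTA) = 0.0156 mol (1:1 stoichiometry)
V(EDTA) = 0.0156 mol / 0.463 mol/L = 0.0336 L = 33.6 mL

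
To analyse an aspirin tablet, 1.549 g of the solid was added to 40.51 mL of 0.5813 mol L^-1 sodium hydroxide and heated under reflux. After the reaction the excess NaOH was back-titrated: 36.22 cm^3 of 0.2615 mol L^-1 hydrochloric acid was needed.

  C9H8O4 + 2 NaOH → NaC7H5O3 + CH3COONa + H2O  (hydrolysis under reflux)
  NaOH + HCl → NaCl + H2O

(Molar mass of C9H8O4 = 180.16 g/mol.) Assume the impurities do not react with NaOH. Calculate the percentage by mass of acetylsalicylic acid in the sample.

81.86 %

n(NaOH) added = 0.04051 × 0.5813 = 0.02355 mol
n(HCl) used in back-titration = 0.03622 × 0.2615 = 9.472 × 10^-3 mol
n(NaOH) left over = 9.472 × 10^-3 mol (1:1 ratio)
n(NaOH) consumed by analyte = 0.02355 − 9.472 × 10^-3 = 0.01408 mol
From the 1:2 ratio, n(C9H8O4) = 1/2 × 0.01408 = 7.038 × 10^-3 mol
mass of C9H8O4 = 7.038 × 10^-3 × 180.16 = 1.268 g
% C9H8O4 = 1.268 / 1.549 × 100 = 81.86 %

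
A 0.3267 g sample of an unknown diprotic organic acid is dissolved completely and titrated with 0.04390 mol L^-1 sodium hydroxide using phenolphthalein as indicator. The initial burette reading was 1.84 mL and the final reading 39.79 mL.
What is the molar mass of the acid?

392.2 g/mol

n(NaOH) = 0.03795 L × 0.04390 mol/L = 1.666 × 10^-3 mol
From the 1:2 ratio, n(H2A) = 1/2 × 1.666 × 10^-3 = 8.330 × 10^-4 mol
M = m / n = 0.3267 g / 8.330 × 10^-4 mol = 392.2 g/mol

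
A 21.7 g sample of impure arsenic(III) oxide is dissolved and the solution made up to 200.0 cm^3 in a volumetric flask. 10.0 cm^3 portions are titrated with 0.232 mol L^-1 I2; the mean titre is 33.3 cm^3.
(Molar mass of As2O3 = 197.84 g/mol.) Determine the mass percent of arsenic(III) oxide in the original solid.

As2O3 + 2 I2 + 2 H2O → As2O5 + 4 HI
n(I2) per titration = 0.0333 × 0.232 = 7.73 × 10^-3 mol
From the 1:2 ratio, n(As2O3) in each aliquot = 1/2 × 7.73 × 10^-3 = 3.86 × 10^-3 mol
n(As2O3) in the whole flask = 3.86 × 10^-3 × 200.0/10.0 = 0.0773 mol
mass of As2O3 = 0.0773 × 197.84 = 15.3 g
% As2O3 = 15.3 / 21.7 × 100 = 70.4 %

70.4 %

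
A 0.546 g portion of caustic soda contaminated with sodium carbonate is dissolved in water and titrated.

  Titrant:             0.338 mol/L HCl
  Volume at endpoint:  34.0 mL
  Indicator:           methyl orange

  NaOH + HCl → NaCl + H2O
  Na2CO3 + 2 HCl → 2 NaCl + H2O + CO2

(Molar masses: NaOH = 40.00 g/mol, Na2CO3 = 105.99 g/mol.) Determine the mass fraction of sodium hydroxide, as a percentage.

35.5 %

n(HCl) = 0.0340 × 0.338 = 0.0115 mol
Let x = n(NaOH), y = n(Na2CO3).
Titrant: 1x + 2y = 0.0115;  mass: 40.00x + 105.99y = 0.546
Solving, x = 4.85 × 10^-3 mol, y = 3.32 × 10^-3 mol
mass of NaOH = 4.85 × 10^-3 × 40.00 = 0.194 g
% NaOH = 0.194 / 0.546 × 100 = 35.5 %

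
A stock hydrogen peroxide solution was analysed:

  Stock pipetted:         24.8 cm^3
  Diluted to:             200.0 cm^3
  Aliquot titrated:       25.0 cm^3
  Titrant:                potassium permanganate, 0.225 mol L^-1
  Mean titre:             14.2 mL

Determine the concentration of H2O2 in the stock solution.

2.58 mol/L

2 MnO4^- + 5 H2O2 + 6 H^+ → 2 Mn^2+ + 5 O2 + 8 H2O
n(KMnO4) = 0.0142 × 0.225 = 3.19 × 10^-3 mol
From the 5:2 ratio, n(H2O2) in the aliquot = 5/2 × 3.19 × 10^-3 = 7.99 × 10^-3 mol
[H2O2]_dilute = 7.99 × 10^-3 / 0.0250 = 0.319 mol/L
Dilution factor = 200.0 / 24.8 = 8.065
[H2O2]_stock = 0.319 × 8.065 = 2.58 mol/L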